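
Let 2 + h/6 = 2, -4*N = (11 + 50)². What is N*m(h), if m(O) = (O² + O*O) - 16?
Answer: 14884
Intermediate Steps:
N = -3721/4 (N = -(11 + 50)²/4 = -¼*61² = -¼*3721 = -3721/4 ≈ -930.25)
h = 0 (h = -12 + 6*2 = -12 + 12 = 0)
m(O) = -16 + 2*O² (m(O) = (O² + O²) - 16 = 2*O² - 16 = -16 + 2*O²)
N*m(h) = -3721*(-16 + 2*0²)/4 = -3721*(-16 + 2*0)/4 = -3721*(-16 + 0)/4 = -3721/4*(-16) = 14884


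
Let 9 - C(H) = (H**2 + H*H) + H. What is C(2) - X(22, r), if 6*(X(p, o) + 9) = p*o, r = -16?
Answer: 200/3 ≈ 66.667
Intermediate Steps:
C(H) = 9 - H - 2*H**2 (C(H) = 9 - ((H**2 + H*H) + H) = 9 - ((H**2 + H**2) + H) = 9 - (2*H**2 + H) = 9 - (H + 2*H**2) = 9 + (-H - 2*H**2) = 9 - H - 2*H**2)
X(p, o) = -9 + o*p/6 (X(p, o) = -9 + (p*o)/6 = -9 + (o*p)/6 = -9 + o*p/6)
C(2) - X(22, r) = (9 - 1*2 - 2*2**2) - (-9 + (1/6)*(-16)*22) = (9 - 2 - 2*4) - (-9 - 176/3) = (9 - 2 - 8) - 1*(-203/3) = -1 + 203/3 = 200/3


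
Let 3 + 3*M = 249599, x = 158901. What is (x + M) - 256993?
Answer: -44680/3 ≈ -14893.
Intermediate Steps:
M = 249596/3 (M = -1 + (1/3)*249599 = -1 + 249599/3 = 249596/3 ≈ 83199.)
(x + M) - 256993 = (158901 + 249596/3) - 256993 = 726299/3 - 256993 = -44680/3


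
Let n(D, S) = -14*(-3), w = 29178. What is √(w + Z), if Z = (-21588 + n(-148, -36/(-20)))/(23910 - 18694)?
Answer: 3*√1377992057/652 ≈ 170.80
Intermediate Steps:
n(D, S) = 42
Z = -10773/2608 (Z = (-21588 + 42)/(23910 - 18694) = -21546/5216 = -21546*1/5216 = -10773/2608 ≈ -4.1308)
√(w + Z) = √(29178 - 10773/2608) = √(76085451/2608) = 3*√1377992057/652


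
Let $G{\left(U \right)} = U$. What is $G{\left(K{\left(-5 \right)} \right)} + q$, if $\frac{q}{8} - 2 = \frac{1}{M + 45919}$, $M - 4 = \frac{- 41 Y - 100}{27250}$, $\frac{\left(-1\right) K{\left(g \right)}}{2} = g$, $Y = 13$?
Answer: $\frac{32536647042}{1251401117} \approx 26.0$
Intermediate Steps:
$K{\left(g \right)} = - 2 g$
$M = \frac{108367}{27250}$ ($M = 4 + \frac{\left(-41\right) 13 - 100}{27250} = 4 + \left(-533 - 100\right) \frac{1}{27250} = 4 - \frac{633}{27250} = \frac{108367}{27250} \approx 3.9768$)
$q = \frac{20022635872}{1251401117}$ ($q = 16 + \frac{8}{\frac{108367}{27250} + 45919} = 16 + \frac{8}{\frac{1251401117}{27250}} = 16 + 8 \cdot \frac{27250}{1251401117} = 16 + \frac{218000}{1251401117} = \frac{20022635872}{1251401117} \approx 16.0$)
$G{\left(K{\left(-5 \right)} \right)} + q = \left(-2\right) \left(-5\right) + \frac{20022635872}{1251401117} = 10 + \frac{20022635872}{1251401117} = \frac{32536647042}{1251401117}$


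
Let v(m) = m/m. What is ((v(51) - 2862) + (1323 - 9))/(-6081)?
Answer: 1547/6081 ≈ 0.25440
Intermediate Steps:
v(m) = 1
((v(51) - 2862) + (1323 - 9))/(-6081) = ((1 - 2862) + (1323 - 9))/(-6081) = (-2861 + 1314)*(-1/6081) = -1547*(-1/6081) = 1547/6081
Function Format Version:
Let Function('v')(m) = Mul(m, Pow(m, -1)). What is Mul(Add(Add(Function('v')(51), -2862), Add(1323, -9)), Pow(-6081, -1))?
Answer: Rational(1547, 6081) ≈ 0.25440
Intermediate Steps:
Function('v')(m) = 1
Mul(Add(Add(Function('v')(51), -2862), Add(1323, -9)), Pow(-6081, -1)) = Mul(Add(Add(1, -2862), Add(1323, -9)), Pow(-6081, -1)) = Mul(Add(-2861, 1314), Rational(-1, 6081)) = Mul(-1547, Rational(-1, 6081)) = Rational(1547, 6081)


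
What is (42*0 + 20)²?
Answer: 400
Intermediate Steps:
(42*0 + 20)² = (0 + 20)² = 20² = 400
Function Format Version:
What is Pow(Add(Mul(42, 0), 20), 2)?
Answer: 400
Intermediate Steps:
Pow(Add(Mul(42, 0), 20), 2) = Pow(Add(0, 20), 2) = Pow(20, 2) = 400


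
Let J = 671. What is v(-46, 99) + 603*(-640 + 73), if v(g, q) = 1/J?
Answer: -229415570/671 ≈ -3.4190e+5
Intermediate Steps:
v(g, q) = 1/671
v(-46, 99) + 603*(-640 + 73) = 1/671 + 603*(-640 + 73) = 1/671 + 603*(-567) = 1/671 - 341901 = -229415570/671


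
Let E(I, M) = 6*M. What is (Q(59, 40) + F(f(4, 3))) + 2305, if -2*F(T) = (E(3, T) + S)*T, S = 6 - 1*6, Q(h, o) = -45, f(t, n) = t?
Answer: 2212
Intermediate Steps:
S = 0 (S = 6 - 6 = 0)
F(T) = -3*T² (F(T) = -(6*T + 0)*T/2 = -6*T*T/2 = -3*T²)
(Q(59, 40) + F(f(4, 3))) + 2305 = (-45 - 3*4²) + 2305 = (-45 - 3*16) + 2305 = (-45 - 48) + 2305 = -93 + 2305 = 2212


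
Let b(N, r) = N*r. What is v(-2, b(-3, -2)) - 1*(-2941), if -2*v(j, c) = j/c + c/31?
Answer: 547039/186 ≈ 2941.1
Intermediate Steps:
v(j, c) = -c/62 - j/(2*c) (v(j, c) = -(j/c + c/31)/2 = -(c/31 + j/c)/2 = -c/62 - j/(2*c))
v(-2, b(-3, -2)) - 1*(-2941) = (-(-3)*(-2)/62 - ½*(-2)/(-3*(-2))) - 1*(-2941) = (-1/62*6 - ½*(-2)/6) + 2941 = (-3/31 - ½*(-2)*⅙) + 2941 = (-3/31 + ⅙) + 2941 = 13/186 + 2941 = 547039/186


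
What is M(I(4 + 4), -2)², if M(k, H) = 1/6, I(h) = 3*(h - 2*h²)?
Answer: 1/36 ≈ 0.027778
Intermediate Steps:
I(h) = -6*h² + 3*h
M(k, H) = ⅙
M(I(4 + 4), -2)² = (⅙)² = 1/36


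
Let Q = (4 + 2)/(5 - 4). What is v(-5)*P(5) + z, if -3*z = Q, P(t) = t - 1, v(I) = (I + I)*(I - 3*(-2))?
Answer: -42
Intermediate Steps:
v(I) = 2*I*(6 + I) (v(I) = (2*I)*(I + 6) = (2*I)*(6 + I) = 2*I*(6 + I))
P(t) = -1 + t
Q = 6 (Q = 6/1 = 6*1 = 6)
z = -2 (z = -⅓*6 = -2)
v(-5)*P(5) + z = (2*(-5)*(6 - 5))*(-1 + 5) - 2 = (2*(-5)*1)*4 - 2 = -10*4 - 2 = -40 - 2 = -42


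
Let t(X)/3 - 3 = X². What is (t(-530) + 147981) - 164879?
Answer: 825811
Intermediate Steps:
t(X) = 9 + 3*X²
(t(-530) + 147981) - 164879 = ((9 + 3*(-530)²) + 147981) - 164879 = ((9 + 3*280900) + 147981) - 164879 = ((9 + 842700) + 147981) - 164879 = (842709 + 147981) - 164879 = 990690 - 164879 = 825811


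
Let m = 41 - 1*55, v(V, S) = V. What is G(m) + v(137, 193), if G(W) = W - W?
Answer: 137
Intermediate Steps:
m = -14 (m = 41 - 55 = -14)
G(W) = 0
G(m) + v(137, 193) = 0 + 137 = 137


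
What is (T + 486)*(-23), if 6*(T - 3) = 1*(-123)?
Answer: -21551/2 ≈ -10776.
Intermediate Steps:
T = -35/2 (T = 3 + (1*(-123))/6 = 3 + (⅙)*(-123) = 3 - 41/2 = -35/2 ≈ -17.500)
(T + 486)*(-23) = (-35/2 + 486)*(-23) = (937/2)*(-23) = -21551/2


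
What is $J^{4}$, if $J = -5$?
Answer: $625$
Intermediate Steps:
$J^{4} = \left(-5\right)^{4} = 625$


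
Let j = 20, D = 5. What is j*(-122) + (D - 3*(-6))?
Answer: -2417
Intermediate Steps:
j*(-122) + (D - 3*(-6)) = 20*(-122) + (5 - 3*(-6)) = -2440 + (5 + 18) = -2440 + 23 = -2417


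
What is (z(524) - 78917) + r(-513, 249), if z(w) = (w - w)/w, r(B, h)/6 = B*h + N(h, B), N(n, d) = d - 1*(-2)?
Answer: -848405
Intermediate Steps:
N(n, d) = 2 + d (N(n, d) = d + 2 = 2 + d)
r(B, h) = 12 + 6*B + 6*B*h (r(B, h) = 6*(B*h + (2 + B)) = 6*(2 + B + B*h) = 12 + 6*B + 6*B*h)
z(w) = 0 (z(w) = 0/w = 0)
(z(524) - 78917) + r(-513, 249) = (0 - 78917) + (12 + 6*(-513) + 6*(-513)*249) = -78917 + (12 - 3078 - 766422) = -78917 - 769488 = -848405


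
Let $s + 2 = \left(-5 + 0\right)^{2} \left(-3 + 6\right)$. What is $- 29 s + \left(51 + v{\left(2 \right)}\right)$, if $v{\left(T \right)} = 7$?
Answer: $-2059$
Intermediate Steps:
$s = 73$ ($s = -2 + \left(-5 + 0\right)^{2} \left(-3 + 6\right) = -2 + \left(-5\right)^{2} \cdot 3 = -2 + 25 \cdot 3 = -2 + 75 = 73$)
$- 29 s + \left(51 + v{\left(2 \right)}\right) = \left(-29\right) 73 + \left(51 + 7\right) = -2117 + 58 = -2059$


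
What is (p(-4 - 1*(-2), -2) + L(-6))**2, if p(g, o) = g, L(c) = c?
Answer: 64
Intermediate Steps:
(p(-4 - 1*(-2), -2) + L(-6))**2 = ((-4 - 1*(-2)) - 6)**2 = ((-4 + 2) - 6)**2 = (-2 - 6)**2 = (-8)**2 = 64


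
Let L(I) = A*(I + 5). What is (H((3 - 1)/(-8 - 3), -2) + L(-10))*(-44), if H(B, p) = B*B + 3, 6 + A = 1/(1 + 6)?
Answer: -109496/77 ≈ -1422.0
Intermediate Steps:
A = -41/7 (A = -6 + 1/(1 + 6) = -6 + 1/7 = -6 + ⅐ = -41/7 ≈ -5.8571)
H(B, p) = 3 + B² (H(B, p) = B² + 3 = 3 + B²)
L(I) = -205/7 - 41*I/7 (L(I) = -41*(I + 5)/7 = -41*(5 + I)/7 = -205/7 - 41*I/7)
(H((3 - 1)/(-8 - 3), -2) + L(-10))*(-44) = ((3 + ((3 - 1)/(-8 - 3))²) + (-205/7 - 41/7*(-10)))*(-44) = ((3 + (2/(-11))²) + (-205/7 + 410/7))*(-44) = ((3 + (2*(-1/11))²) + 205/7)*(-44) = ((3 + (-2/11)²) + 205/7)*(-44) = ((3 + 4/121) + 205/7)*(-44) = (367/121 + 205/7)*(-44) = (27374/847)*(-44) = -109496/77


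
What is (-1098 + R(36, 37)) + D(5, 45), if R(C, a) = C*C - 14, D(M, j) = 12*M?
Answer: 244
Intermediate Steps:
R(C, a) = -14 + C² (R(C, a) = C² - 14 = -14 + C²)
(-1098 + R(36, 37)) + D(5, 45) = (-1098 + (-14 + 36²)) + 12*5 = (-1098 + (-14 + 1296)) + 60 = (-1098 + 1282) + 60 = 184 + 60 = 244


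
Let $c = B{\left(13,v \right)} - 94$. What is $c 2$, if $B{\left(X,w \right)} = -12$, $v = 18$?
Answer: $-212$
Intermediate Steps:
$c = -106$ ($c = -12 - 94 = -106$)
$c 2 = \left(-106\right) 2 = -212$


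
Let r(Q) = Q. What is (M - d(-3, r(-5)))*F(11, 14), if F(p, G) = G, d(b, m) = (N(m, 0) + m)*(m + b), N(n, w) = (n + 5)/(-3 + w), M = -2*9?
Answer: -812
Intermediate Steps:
M = -18
N(n, w) = (5 + n)/(-3 + w)
d(b, m) = (-5/3 + 2*m/3)*(b + m) (d(b, m) = ((5 + m)/(-3 + 0) + m)*(m + b) = ((5 + m)/(-3) + m)*(b + m) = (-(5 + m)/3 + m)*(b + m) = ((-5/3 - m/3) + m)*(b + m) = (-5/3 + 2*m/3)*(b + m))
(M - d(-3, r(-5)))*F(11, 14) = (-18 - (-5/3*(-3) - 5/3*(-5) + (⅔)*(-5)² + (⅔)*(-3)*(-5)))*14 = (-18 - (5 + 25/3 + (⅔)*25 + 10))*14 = (-18 - (5 + 25/3 + 50/3 + 10))*14 = (-18 - 1*40)*14 = (-18 - 40)*14 = -58*14 = -812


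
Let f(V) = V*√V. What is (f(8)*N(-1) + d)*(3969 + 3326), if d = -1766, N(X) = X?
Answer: -12882970 - 116720*√2 ≈ -1.3048e+7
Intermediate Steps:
f(V) = V^(3/2)
(f(8)*N(-1) + d)*(3969 + 3326) = (8^(3/2)*(-1) - 1766)*(3969 + 3326) = ((16*√2)*(-1) - 1766)*7295 = (-16*√2 - 1766)*7295 = (-1766 - 16*√2)*7295 = -12882970 - 116720*√2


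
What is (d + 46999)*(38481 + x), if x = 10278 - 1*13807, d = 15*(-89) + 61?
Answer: 1598180200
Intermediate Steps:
d = -1274 (d = -1335 + 61 = -1274)
x = -3529 (x = 10278 - 13807 = -3529)
(d + 46999)*(38481 + x) = (-1274 + 46999)*(38481 - 3529) = 45725*34952 = 1598180200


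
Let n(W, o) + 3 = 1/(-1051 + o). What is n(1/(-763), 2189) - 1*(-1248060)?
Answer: 1420288867/1138 ≈ 1.2481e+6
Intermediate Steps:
n(W, o) = -3 + 1/(-1051 + o)
n(1/(-763), 2189) - 1*(-1248060) = (3154 - 3*2189)/(-1051 + 2189) - 1*(-1248060) = (3154 - 6567)/1138 + 1248060 = (1/1138)*(-3413) + 1248060 = -3413/1138 + 1248060 = 1420288867/1138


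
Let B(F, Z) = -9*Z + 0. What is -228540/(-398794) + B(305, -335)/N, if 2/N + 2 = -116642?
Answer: -35062133865240/199397 ≈ -1.7584e+8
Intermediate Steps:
N = -1/58322 (N = 2/(-2 - 116642) = 2/(-116644) = 2*(-1/116644) = -1/58322 ≈ -1.7146e-5)
B(F, Z) = -9*Z
-228540/(-398794) + B(305, -335)/N = -228540/(-398794) + (-9*(-335))/(-1/58322) = -228540*(-1/398794) + 3015*(-58322) = 114270/199397 - 175840830 = -35062133865240/199397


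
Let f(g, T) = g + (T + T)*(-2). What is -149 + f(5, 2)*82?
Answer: -395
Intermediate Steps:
f(g, T) = g - 4*T (f(g, T) = g + (2*T)*(-2) = g - 4*T)
-149 + f(5, 2)*82 = -149 + (5 - 4*2)*82 = -149 + (5 - 8)*82 = -149 - 3*82 = -149 - 246 = -395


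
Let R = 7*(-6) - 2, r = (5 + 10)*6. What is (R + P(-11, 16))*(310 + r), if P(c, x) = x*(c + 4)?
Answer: -62400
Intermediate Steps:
r = 90 (r = 15*6 = 90)
P(c, x) = x*(4 + c)
R = -44 (R = -42 - 2 = -44)
(R + P(-11, 16))*(310 + r) = (-44 + 16*(4 - 11))*(310 + 90) = (-44 + 16*(-7))*400 = (-44 - 112)*400 = -156*400 = -62400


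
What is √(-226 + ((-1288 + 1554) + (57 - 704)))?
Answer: I*√607 ≈ 24.637*I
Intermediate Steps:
√(-226 + ((-1288 + 1554) + (57 - 704))) = √(-226 + (266 - 647)) = √(-226 - 381) = √(-607) = I*√607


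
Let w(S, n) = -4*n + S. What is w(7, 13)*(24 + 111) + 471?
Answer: -5604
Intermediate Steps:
w(S, n) = S - 4*n
w(7, 13)*(24 + 111) + 471 = (7 - 4*13)*(24 + 111) + 471 = (7 - 52)*135 + 471 = -45*135 + 471 = -6075 + 471 = -5604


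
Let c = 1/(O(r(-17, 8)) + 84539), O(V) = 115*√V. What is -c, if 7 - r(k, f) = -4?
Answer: -84539/7146697046 + 115*√11/7146697046 ≈ -1.1776e-5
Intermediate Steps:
r(k, f) = 11 (r(k, f) = 7 - 1*(-4) = 7 + 4 = 11)
c = 1/(84539 + 115*√11) (c = 1/(115*√11 + 84539) = 1/(84539 + 115*√11) ≈ 1.1776e-5)
-c = -(84539/7146697046 - 115*√11/7146697046) = -84539/7146697046 + 115*√11/7146697046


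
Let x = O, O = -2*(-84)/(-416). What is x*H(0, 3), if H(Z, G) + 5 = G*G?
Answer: -21/13 ≈ -1.6154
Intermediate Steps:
O = -21/52 (O = 168*(-1/416) = -21/52 ≈ -0.40385)
H(Z, G) = -5 + G**2 (H(Z, G) = -5 + G*G = -5 + G**2)
x = -21/52 ≈ -0.40385
x*H(0, 3) = -21*(-5 + 3**2)/52 = -21*(-5 + 9)/52 = -21/52*4 = -21/13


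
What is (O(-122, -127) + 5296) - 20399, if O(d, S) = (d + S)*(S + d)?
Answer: 46898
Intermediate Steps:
O(d, S) = (S + d)² (O(d, S) = (S + d)*(S + d) = (S + d)²)
(O(-122, -127) + 5296) - 20399 = ((-127 - 122)² + 5296) - 20399 = ((-249)² + 5296) - 20399 = (62001 + 5296) - 20399 = 67297 - 20399 = 46898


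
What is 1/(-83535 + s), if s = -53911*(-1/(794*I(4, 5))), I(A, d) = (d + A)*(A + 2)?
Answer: -42876/3581592749 ≈ -1.1971e-5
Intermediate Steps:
I(A, d) = (2 + A)*(A + d) (I(A, d) = (A + d)*(2 + A) = (2 + A)*(A + d))
s = 53911/42876 (s = -53911*(-1/(794*(4² + 2*4 + 2*5 + 4*5))) = -53911*(-1/(794*(16 + 8 + 10 + 20))) = -53911/((-794*54)) = -53911/(-42876) = -53911*(-1/42876) = 53911/42876 ≈ 1.2574)
1/(-83535 + s) = 1/(-83535 + 53911/42876) = 1/(-3581592749/42876) = -42876/3581592749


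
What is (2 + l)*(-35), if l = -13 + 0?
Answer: 385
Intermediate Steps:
l = -13
(2 + l)*(-35) = (2 - 13)*(-35) = -11*(-35) = 385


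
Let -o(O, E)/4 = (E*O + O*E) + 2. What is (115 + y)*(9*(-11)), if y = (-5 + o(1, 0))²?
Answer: -28116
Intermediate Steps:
o(O, E) = -8 - 8*E*O (o(O, E) = -4*((E*O + O*E) + 2) = -4*((E*O + E*O) + 2) = -4*(2*E*O + 2) = -4*(2 + 2*E*O) = -8 - 8*E*O)
y = 169 (y = (-5 + (-8 - 8*0*1))² = (-5 + (-8 + 0))² = (-5 - 8)² = (-13)² = 169)
(115 + y)*(9*(-11)) = (115 + 169)*(9*(-11)) = 284*(-99) = -28116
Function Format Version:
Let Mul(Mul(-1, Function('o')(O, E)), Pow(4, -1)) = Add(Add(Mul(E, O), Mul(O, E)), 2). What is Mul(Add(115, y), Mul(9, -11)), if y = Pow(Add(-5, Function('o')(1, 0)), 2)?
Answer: -28116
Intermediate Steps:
Function('o')(O, E) = Add(-8, Mul(-8, E, O)) (Function('o')(O, E) = Mul(-4, Add(Add(Mul(E, O), Mul(O, E)), 2)) = Mul(-4, Add(Add(Mul(E, O), Mul(E, O)), 2)) = Mul(-4, Add(Mul(2, E, O), 2)) = Mul(-4, Add(2, Mul(2, E, O))) = Add(-8, Mul(-8, E, O)))
y = 169 (y = Pow(Add(-5, Add(-8, Mul(-8, 0, 1))), 2) = Pow(Add(-5, Add(-8, 0)), 2) = Pow(Add(-5, -8), 2) = Pow(-13, 2) = 169)
Mul(Add(115, y), Mul(9, -11)) = Mul(Add(115, 169), Mul(9, -11)) = Mul(284, -99) = -28116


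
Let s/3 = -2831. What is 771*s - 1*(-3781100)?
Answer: -2767003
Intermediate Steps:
s = -8493 (s = 3*(-2831) = -8493)
771*s - 1*(-3781100) = 771*(-8493) - 1*(-3781100) = -6548103 + 3781100 = -2767003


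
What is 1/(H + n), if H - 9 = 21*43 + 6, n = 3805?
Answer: 1/4723 ≈ 0.00021173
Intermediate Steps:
H = 918 (H = 9 + (21*43 + 6) = 9 + (903 + 6) = 9 + 909 = 918)
1/(H + n) = 1/(918 + 3805) = 1/4723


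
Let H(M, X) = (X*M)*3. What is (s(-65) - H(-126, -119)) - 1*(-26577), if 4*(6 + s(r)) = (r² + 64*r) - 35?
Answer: -36807/2 ≈ -18404.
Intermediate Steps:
s(r) = -59/4 + 16*r + r²/4 (s(r) = -6 + ((r² + 64*r) - 35)/4 = -6 + (-35 + r² + 64*r)/4 = -6 + (-35/4 + 16*r + r²/4) = -59/4 + 16*r + r²/4)
H(M, X) = 3*M*X (H(M, X) = (M*X)*3 = 3*M*X)
(s(-65) - H(-126, -119)) - 1*(-26577) = ((-59/4 + 16*(-65) + (¼)*(-65)²) - 3*(-126)*(-119)) - 1*(-26577) = ((-59/4 - 1040 + (¼)*4225) - 1*44982) + 26577 = ((-59/4 - 1040 + 4225/4) - 44982) + 26577 = (3/2 - 44982) + 26577 = -89961/2 + 26577 = -36807/2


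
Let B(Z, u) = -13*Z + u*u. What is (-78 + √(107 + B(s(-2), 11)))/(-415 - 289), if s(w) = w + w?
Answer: 39/352 - √70/352 ≈ 0.087027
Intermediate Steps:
s(w) = 2*w
B(Z, u) = u² - 13*Z (B(Z, u) = -13*Z + u² = u² - 13*Z)
(-78 + √(107 + B(s(-2), 11)))/(-415 - 289) = (-78 + √(107 + (11² - 26*(-2))))/(-415 - 289) = (-78 + √(107 + (121 - 13*(-4))))/(-704) = (-78 + √(107 + (121 + 52)))*(-1/704) = (-78 + √(107 + 173))*(-1/704) = (-78 + √280)*(-1/704) = (-78 + 2*√70)*(-1/704) = 39/352 - √70/352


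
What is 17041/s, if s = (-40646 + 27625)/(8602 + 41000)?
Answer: -845267682/13021 ≈ -64916.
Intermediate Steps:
s = -13021/49602 ≈ -0.26251
17041/s = 17041/(-13021/49602) = 17041*(-49602/13021) = -845267682/13021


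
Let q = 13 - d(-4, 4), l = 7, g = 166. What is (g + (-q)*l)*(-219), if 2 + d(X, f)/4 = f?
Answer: -28689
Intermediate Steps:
d(X, f) = -8 + 4*f
q = 5 (q = 13 - (-8 + 4*4) = 13 - (-8 + 16) = 13 - 1*8 = 13 - 8 = 5)
(g + (-q)*l)*(-219) = (166 - 1*5*7)*(-219) = (166 - 5*7)*(-219) = (166 - 35)*(-219) = 131*(-219) = -28689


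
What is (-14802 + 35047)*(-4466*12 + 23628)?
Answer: -606621180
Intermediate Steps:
(-14802 + 35047)*(-4466*12 + 23628) = 20245*(-53592 + 23628) = 20245*(-29964) = -606621180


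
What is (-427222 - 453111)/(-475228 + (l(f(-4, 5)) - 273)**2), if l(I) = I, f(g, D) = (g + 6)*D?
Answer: 880333/406059 ≈ 2.1680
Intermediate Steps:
f(g, D) = D*(6 + g) (f(g, D) = (6 + g)*D = D*(6 + g))
(-427222 - 453111)/(-475228 + (l(f(-4, 5)) - 273)**2) = (-427222 - 453111)/(-475228 + (5*(6 - 4) - 273)**2) = -880333/(-475228 + (5*2 - 273)**2) = -880333/(-475228 + (10 - 273)**2) = -880333/(-475228 + (-263)**2) = -880333/(-475228 + 69169) = -880333/(-406059) = -880333*(-1/406059) = 880333/406059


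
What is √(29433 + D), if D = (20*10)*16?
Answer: √32633 ≈ 180.65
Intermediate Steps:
D = 3200 (D = 200*16 = 3200)
√(29433 + D) = √(29433 + 3200) = √32633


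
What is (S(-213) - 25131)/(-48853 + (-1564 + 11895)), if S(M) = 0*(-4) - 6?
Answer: 25137/38522 ≈ 0.65254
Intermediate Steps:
S(M) = -6 (S(M) = 0 - 6 = -6)
(S(-213) - 25131)/(-48853 + (-1564 + 11895)) = (-6 - 25131)/(-48853 + (-1564 + 11895)) = -25137/(-48853 + 10331) = -25137/(-38522) = -25137*(-1/38522) = 25137/38522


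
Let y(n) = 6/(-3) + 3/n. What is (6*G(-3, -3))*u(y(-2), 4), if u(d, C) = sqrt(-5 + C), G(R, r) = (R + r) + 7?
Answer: 6*I ≈ 6.0*I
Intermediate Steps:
G(R, r) = 7 + R + r
y(n) = -2 + 3/n (y(n) = 6*(-1/3) + 3/n = -2 + 3/n)
(6*G(-3, -3))*u(y(-2), 4) = (6*(7 - 3 - 3))*sqrt(-5 + 4) = (6*1)*sqrt(-1) = 6*I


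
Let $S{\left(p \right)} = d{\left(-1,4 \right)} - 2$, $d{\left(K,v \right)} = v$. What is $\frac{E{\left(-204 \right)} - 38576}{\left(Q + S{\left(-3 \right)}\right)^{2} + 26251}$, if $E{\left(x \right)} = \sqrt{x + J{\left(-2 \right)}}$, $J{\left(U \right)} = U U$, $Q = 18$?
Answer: $- \frac{38576}{26651} + \frac{10 i \sqrt{2}}{26651} \approx -1.4475 + 0.00053064 i$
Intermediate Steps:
$J{\left(U \right)} = U^{2}$
$S{\left(p \right)} = 2$ ($S{\left(p \right)} = 4 - 2 = 2$)
$E{\left(x \right)} = \sqrt{4 + x}$ ($E{\left(x \right)} = \sqrt{x + \left(-2\right)^{2}} = \sqrt{x + 4} = \sqrt{4 + x}$)
$\frac{E{\left(-204 \right)} - 38576}{\left(Q + S{\left(-3 \right)}\right)^{2} + 26251} = \frac{\sqrt{4 - 204} - 38576}{\left(18 + 2\right)^{2} + 26251} = \frac{\sqrt{-200} - 38576}{20^{2} + 26251} = \frac{10 i \sqrt{2} - 38576}{400 + 26251} = \frac{-38576 + 10 i \sqrt{2}}{26651} = \left(-38576 + 10 i \sqrt{2}\right) \frac{1}{26651} = - \frac{38576}{26651} + \frac{10 i \sqrt{2}}{26651}$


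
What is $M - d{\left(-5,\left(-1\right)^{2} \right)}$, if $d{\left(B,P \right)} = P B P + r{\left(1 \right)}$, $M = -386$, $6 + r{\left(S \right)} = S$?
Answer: $-376$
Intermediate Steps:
$r{\left(S \right)} = -6 + S$
$d{\left(B,P \right)} = -5 + B P^{2}$ ($d{\left(B,P \right)} = P B P + \left(-6 + 1\right) = B P P - 5 = B P^{2} - 5 = -5 + B P^{2}$)
$M - d{\left(-5,\left(-1\right)^{2} \right)} = -386 - \left(-5 - 5 \left(\left(-1\right)^{2}\right)^{2}\right) = -386 - \left(-5 - 5 \cdot 1^{2}\right) = -386 - \left(-5 - 5\right) = -386 - -10 = -386 + 10 = -376$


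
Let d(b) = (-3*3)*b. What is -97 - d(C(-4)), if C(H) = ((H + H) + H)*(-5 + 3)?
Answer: 119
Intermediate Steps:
C(H) = -6*H (C(H) = (2*H + H)*(-2) = (3*H)*(-2) = -6*H)
d(b) = -9*b
-97 - d(C(-4)) = -97 - (-9)*(-6*(-4)) = -97 - (-9)*24 = -97 - 1*(-216) = -97 + 216 = 119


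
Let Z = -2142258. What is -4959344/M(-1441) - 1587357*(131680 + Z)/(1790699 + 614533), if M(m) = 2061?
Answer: 364764642255961/275399064 ≈ 1.3245e+6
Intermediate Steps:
-4959344/M(-1441) - 1587357*(131680 + Z)/(1790699 + 614533) = -4959344/2061 - 1587357*(131680 - 2142258)/(1790699 + 614533) = -4959344*1/2061 - 1587357/(2405232/(-2010578)) = -4959344/2061 - 1587357/(2405232*(-1/2010578)) = -4959344/2061 - 1587357/(-1202616/1005289) = -4959344/2061 - 1587357*(-1005289/1202616) = -4959344/2061 + 177305836797/133624 = 364764642255961/275399064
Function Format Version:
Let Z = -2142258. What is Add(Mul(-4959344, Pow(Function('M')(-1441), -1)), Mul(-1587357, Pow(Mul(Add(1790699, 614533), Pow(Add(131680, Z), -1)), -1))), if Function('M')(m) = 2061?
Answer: Rational(364764642255961, 275399064) ≈ 1.3245e+6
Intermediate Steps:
Add(Mul(-4959344, Pow(Function('M')(-1441), -1)), Mul(-1587357, Pow(Mul(Add(1790699, 614533), Pow(Add(131680, Z), -1)), -1))) = Add(Mul(-4959344, Pow(2061, -1)), Mul(-1587357, Pow(Mul(Add(1790699, 614533), Pow(Add(131680, -2142258), -1)), -1))) = Add(Mul(-4959344, Rational(1, 2061)), Mul(-1587357, Pow(Mul(2405232, Pow(-2010578, -1)), -1))) = Add(Rational(-4959344, 2061), Mul(-1587357, Pow(Mul(2405232, Rational(-1, 2010578)), -1))) = Add(Rational(-4959344, 2061), Mul(-1587357, Pow(Rational(-1202616, 1005289), -1))) = Add(Rational(-4959344, 2061), Mul(-1587357, Rational(-1005289, 1202616))) = Add(Rational(-4959344, 2061), Rational(177305836797, 133624)) = Rational(364764642255961, 275399064)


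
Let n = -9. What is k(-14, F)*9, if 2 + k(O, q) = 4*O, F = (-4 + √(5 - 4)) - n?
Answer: -522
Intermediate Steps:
F = 6 (F = (-4 + √(5 - 4)) - 1*(-9) = (-4 + √1) + 9 = (-4 + 1) + 9 = -3 + 9 = 6)
k(O, q) = -2 + 4*O
k(-14, F)*9 = (-2 + 4*(-14))*9 = (-2 - 56)*9 = -58*9 = -522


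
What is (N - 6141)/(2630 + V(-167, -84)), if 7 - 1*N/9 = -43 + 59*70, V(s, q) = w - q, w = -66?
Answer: -42861/2648 ≈ -16.186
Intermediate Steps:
V(s, q) = -66 - q
N = -36720 (N = 63 - 9*(-43 + 59*70) = 63 - 9*(-43 + 4130) = 63 - 9*4087 = 63 - 36783 = -36720)
(N - 6141)/(2630 + V(-167, -84)) = (-36720 - 6141)/(2630 + (-66 - 1*(-84))) = -42861/(2630 + (-66 + 84)) = -42861/(2630 + 18) = -42861/2648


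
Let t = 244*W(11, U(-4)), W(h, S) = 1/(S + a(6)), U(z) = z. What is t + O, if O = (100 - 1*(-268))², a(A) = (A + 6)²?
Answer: 4739901/35 ≈ 1.3543e+5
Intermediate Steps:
a(A) = (6 + A)²
W(h, S) = 1/(144 + S) (W(h, S) = 1/(S + (6 + 6)²) = 1/(S + 12²) = 1/(S + 144) = 1/(144 + S))
t = 61/35 (t = 244/(144 - 4) = 244/140 = 244*(1/140) = 61/35 ≈ 1.7429)
O = 135424 (O = (100 + 268)² = 368² = 135424)
t + O = 61/35 + 135424 = 4739901/35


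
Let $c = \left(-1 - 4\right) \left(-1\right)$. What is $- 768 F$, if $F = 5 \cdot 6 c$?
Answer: $-115200$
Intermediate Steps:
$c = 5$ ($c = \left(-5\right) \left(-1\right) = 5$)
$F = 150$ ($F = 5 \cdot 6 \cdot 5 = 30 \cdot 5 = 150$)
$- 768 F = \left(-768\right) 150 = -115200$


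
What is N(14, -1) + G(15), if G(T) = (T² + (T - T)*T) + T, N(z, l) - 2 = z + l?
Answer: 255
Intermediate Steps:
N(z, l) = 2 + l + z (N(z, l) = 2 + (z + l) = 2 + (l + z) = 2 + l + z)
G(T) = T + T² (G(T) = (T² + 0*T) + T = (T² + 0) + T = T² + T = T + T²)
N(14, -1) + G(15) = (2 - 1 + 14) + 15*(1 + 15) = 15 + 15*16 = 15 + 240 = 255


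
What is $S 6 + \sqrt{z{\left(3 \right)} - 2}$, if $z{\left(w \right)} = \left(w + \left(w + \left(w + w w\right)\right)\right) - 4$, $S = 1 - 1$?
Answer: $2 \sqrt{3} \approx 3.4641$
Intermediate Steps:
$S = 0$ ($S = 1 - 1 = 0$)
$z{\left(w \right)} = -4 + w^{2} + 3 w$ ($z{\left(w \right)} = \left(w + \left(w + \left(w + w^{2}\right)\right)\right) - 4 = \left(w + \left(w^{2} + 2 w\right)\right) - 4 = \left(w^{2} + 3 w\right) - 4 = -4 + w^{2} + 3 w$)
$S 6 + \sqrt{z{\left(3 \right)} - 2} = 0 \cdot 6 + \sqrt{\left(-4 + 3^{2} + 3 \cdot 3\right) - 2} = 0 + \sqrt{\left(-4 + 9 + 9\right) - 2} = 0 + \sqrt{14 - 2} = 0 + \sqrt{12} = 0 + 2 \sqrt{3} = 2 \sqrt{3}$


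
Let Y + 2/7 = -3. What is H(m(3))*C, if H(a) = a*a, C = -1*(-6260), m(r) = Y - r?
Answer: 12119360/49 ≈ 2.4733e+5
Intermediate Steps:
Y = -23/7 (Y = -2/7 - 3 = -23/7 ≈ -3.2857)
m(r) = -23/7 - r
C = 6260
H(a) = a²
H(m(3))*C = (-23/7 - 1*3)²*6260 = (-23/7 - 3)²*6260 = (-44/7)²*6260 = (1936/49)*6260 = 12119360/49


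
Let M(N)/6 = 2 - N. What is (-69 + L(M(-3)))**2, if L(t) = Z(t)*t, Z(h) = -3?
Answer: 25281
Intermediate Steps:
M(N) = 12 - 6*N (M(N) = 6*(2 - N) = 12 - 6*N)
L(t) = -3*t
(-69 + L(M(-3)))**2 = (-69 - 3*(12 - 6*(-3)))**2 = (-69 - 3*(12 + 18))**2 = (-69 - 3*30)**2 = (-69 - 90)**2 = (-159)**2 = 25281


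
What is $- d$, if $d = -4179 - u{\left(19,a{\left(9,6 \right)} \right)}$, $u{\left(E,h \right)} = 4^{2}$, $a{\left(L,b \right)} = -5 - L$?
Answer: $4195$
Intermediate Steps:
$u{\left(E,h \right)} = 16$
$d = -4195$ ($d = -4179 - 16 = -4195$)
$- d = \left(-1\right) \left(-4195\right) = 4195$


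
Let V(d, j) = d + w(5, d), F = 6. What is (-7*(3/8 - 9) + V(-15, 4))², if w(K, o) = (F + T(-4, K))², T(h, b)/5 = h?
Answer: 3728761/64 ≈ 58262.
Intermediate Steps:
T(h, b) = 5*h
w(K, o) = 196 (w(K, o) = (6 + 5*(-4))² = (6 - 20)² = (-14)² = 196)
V(d, j) = 196 + d (V(d, j) = d + 196 = 196 + d)
(-7*(3/8 - 9) + V(-15, 4))² = (-7*(3/8 - 9) + (196 - 15))² = (-7*(3*(⅛) - 9) + 181)² = (-7*(3/8 - 9) + 181)² = (-7*(-69/8) + 181)² = (483/8 + 181)² = (1931/8)² = 3728761/64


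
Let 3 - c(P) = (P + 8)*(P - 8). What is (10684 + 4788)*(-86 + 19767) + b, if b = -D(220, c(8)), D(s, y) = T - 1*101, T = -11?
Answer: 304504544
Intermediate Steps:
c(P) = 3 - (-8 + P)*(8 + P) (c(P) = 3 - (P + 8)*(P - 8) = 3 - (8 + P)*(-8 + P) = 3 - (-8 + P)*(8 + P))
D(s, y) = -112 (D(s, y) = -11 - 1*101 = -11 - 101 = -112)
b = 112 (b = -1*(-112) = 112)
(10684 + 4788)*(-86 + 19767) + b = (10684 + 4788)*(-86 + 19767) + 112 = 15472*19681 + 112 = 304504432 + 112 = 304504544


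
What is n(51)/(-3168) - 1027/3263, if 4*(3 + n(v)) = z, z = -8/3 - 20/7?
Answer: -1308155/4174632 ≈ -0.31336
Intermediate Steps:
z = -116/21 (z = -8*⅓ - 20*⅐ = -8/3 - 20/7 = -116/21 ≈ -5.5238)
n(v) = -92/21 (n(v) = -3 + (¼)*(-116/21) = -3 - 29/21 = -92/21)
n(51)/(-3168) - 1027/3263 = -92/21/(-3168) - 1027/3263 = -92/21*(-1/3168) - 1027*1/3263 = 23/16632 - 79/251 = -1308155/4174632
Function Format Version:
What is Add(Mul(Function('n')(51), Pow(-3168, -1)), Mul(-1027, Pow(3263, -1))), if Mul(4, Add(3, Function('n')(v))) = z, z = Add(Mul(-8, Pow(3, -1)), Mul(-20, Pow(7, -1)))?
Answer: Rational(-1308155, 4174632) ≈ -0.31336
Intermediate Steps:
z = Rational(-116, 21) (z = Add(Mul(-8, Rational(1, 3)), Mul(-20, Rational(1, 7))) = Add(Rational(-8, 3), Rational(-20, 7)) = Rational(-116, 21) ≈ -5.5238)
Function('n')(v) = Rational(-92, 21) (Function('n')(v) = Add(-3, Mul(Rational(1, 4), Rational(-116, 21))) = Add(-3, Rational(-29, 21)) = Rational(-92, 21))
Add(Mul(Function('n')(51), Pow(-3168, -1)), Mul(-1027, Pow(3263, -1))) = Add(Mul(Rational(-92, 21), Pow(-3168, -1)), Mul(-1027, Pow(3263, -1))) = Add(Mul(Rational(-92, 21), Rational(-1, 3168)), Mul(-1027, Rational(1, 3263))) = Add(Rational(23, 16632), Rational(-79, 251)) = Rational(-1308155, 4174632)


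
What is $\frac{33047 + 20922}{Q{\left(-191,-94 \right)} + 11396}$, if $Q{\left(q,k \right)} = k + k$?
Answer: $\frac{53969}{11208} \approx 4.8152$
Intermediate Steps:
$Q{\left(q,k \right)} = 2 k$
$\frac{33047 + 20922}{Q{\left(-191,-94 \right)} + 11396} = \frac{33047 + 20922}{2 \left(-94\right) + 11396} = \frac{53969}{-188 + 11396} = \frac{53969}{11208}$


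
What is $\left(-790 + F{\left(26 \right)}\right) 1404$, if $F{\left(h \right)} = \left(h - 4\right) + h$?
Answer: $-1041768$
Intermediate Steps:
$F{\left(h \right)} = -4 + 2 h$ ($F{\left(h \right)} = \left(-4 + h\right) + h = -4 + 2 h$)
$\left(-790 + F{\left(26 \right)}\right) 1404 = \left(-790 + \left(-4 + 2 \cdot 26\right)\right) 1404 = \left(-790 + \left(-4 + 52\right)\right) 1404 = \left(-790 + 48\right) 1404 = \left(-742\right) 1404 = -1041768$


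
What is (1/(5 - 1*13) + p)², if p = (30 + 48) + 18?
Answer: 588289/64 ≈ 9192.0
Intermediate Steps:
p = 96 (p = 78 + 18 = 96)
(1/(5 - 1*13) + p)² = (1/(5 - 1*13) + 96)² = (1/(5 - 13) + 96)² = (1/(-8) + 96)² = (-⅛ + 96)² = (767/8)² = 588289/64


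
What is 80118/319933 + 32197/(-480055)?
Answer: 28160163689/153585436315 ≈ 0.18335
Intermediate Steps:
80118/319933 + 32197/(-480055) = 80118*(1/319933) + 32197*(-1/480055) = 80118/319933 - 32197/480055 = 28160163689/153585436315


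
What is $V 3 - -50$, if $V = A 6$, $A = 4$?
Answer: $122$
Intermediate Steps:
$V = 24$ ($V = 4 \cdot 6 = 24$)
$V 3 - -50 = 24 \cdot 3 - -50 = 72 + 50 = 122$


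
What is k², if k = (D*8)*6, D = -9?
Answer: 186624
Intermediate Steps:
k = -432 (k = -9*8*6 = -72*6 = -432)
k² = (-432)² = 186624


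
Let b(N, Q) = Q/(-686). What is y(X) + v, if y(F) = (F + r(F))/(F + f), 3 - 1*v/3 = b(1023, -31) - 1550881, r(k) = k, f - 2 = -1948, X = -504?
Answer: 79792986531/17150 ≈ 4.6527e+6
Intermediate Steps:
f = -1946 (f = 2 - 1948 = -1946)
b(N, Q) = -Q/686 (b(N, Q) = Q*(-1/686) = -Q/686)
v = 3191719179/686 (v = 9 - 3*(-1/686*(-31) - 1550881) = 9 - 3*(31/686 - 1550881) = 9 - 3*(-1063904335/686) = 9 + 3191713005/686 = 3191719179/686 ≈ 4.6526e+6)
y(F) = 2*F/(-1946 + F) (y(F) = (F + F)/(F - 1946) = (2*F)/(-1946 + F) = 2*F/(-1946 + F))
y(X) + v = 2*(-504)/(-1946 - 504) + 3191719179/686 = 2*(-504)/(-2450) + 3191719179/686 = 2*(-504)*(-1/2450) + 3191719179/686 = 72/175 + 3191719179/686 = 79792986531/17150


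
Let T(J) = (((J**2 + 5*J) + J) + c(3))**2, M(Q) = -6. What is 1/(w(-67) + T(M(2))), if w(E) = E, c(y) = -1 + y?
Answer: -1/63 ≈ -0.015873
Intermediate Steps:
T(J) = (2 + J**2 + 6*J)**2 (T(J) = (((J**2 + 5*J) + J) + (-1 + 3))**2 = ((J**2 + 6*J) + 2)**2 = (2 + J**2 + 6*J)**2)
1/(w(-67) + T(M(2))) = 1/(-67 + (2 + (-6)**2 + 6*(-6))**2) = 1/(-67 + (2 + 36 - 36)**2) = 1/(-67 + 2**2) = 1/(-67 + 4) = 1/(-63) = -1/63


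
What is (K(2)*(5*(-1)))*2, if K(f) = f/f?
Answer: -10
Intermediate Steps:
K(f) = 1
(K(2)*(5*(-1)))*2 = (1*(5*(-1)))*2 = (1*(-5))*2 = -5*2 = -10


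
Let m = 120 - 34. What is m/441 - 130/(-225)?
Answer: 568/735 ≈ 0.77279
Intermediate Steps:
m = 86
m/441 - 130/(-225) = 86/441 - 130/(-225) = 86*(1/441) - 130*(-1/225) = 86/441 + 26/45 = 568/735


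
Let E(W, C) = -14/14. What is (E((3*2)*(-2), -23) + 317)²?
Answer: 99856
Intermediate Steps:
E(W, C) = -1 (E(W, C) = -14*1/14 = -1)
(E((3*2)*(-2), -23) + 317)² = (-1 + 317)² = 316² = 99856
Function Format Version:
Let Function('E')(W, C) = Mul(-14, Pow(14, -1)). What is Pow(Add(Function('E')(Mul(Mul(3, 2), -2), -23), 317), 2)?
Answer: 99856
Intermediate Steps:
Function('E')(W, C) = -1 (Function('E')(W, C) = Mul(-14, Rational(1, 14)) = -1)
Pow(Add(Function('E')(Mul(Mul(3, 2), -2), -23), 317), 2) = Pow(Add(-1, 317), 2) = Pow(316, 2) = 99856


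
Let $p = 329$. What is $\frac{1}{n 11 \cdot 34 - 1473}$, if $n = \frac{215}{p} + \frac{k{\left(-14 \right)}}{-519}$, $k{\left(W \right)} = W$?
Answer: $- \frac{170751}{208060789} \approx -0.00082068$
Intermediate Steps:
$n = \frac{116191}{170751}$ ($n = \frac{215}{329} - \frac{14}{-519} = 215 \cdot \frac{1}{329} - - \frac{14}{519} = \frac{215}{329} + \frac{14}{519} = \frac{116191}{170751} \approx 0.68047$)
$\frac{1}{n 11 \cdot 34 - 1473} = \frac{1}{\frac{116191 \cdot 11 \cdot 34}{170751} - 1473} = \frac{1}{\frac{116191}{170751} \cdot 374 - 1473} = \frac{1}{\frac{43455434}{170751} - 1473} = \frac{1}{- \frac{208060789}{170751}} = - \frac{170751}{208060789}$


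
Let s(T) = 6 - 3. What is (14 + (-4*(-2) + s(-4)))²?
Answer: 625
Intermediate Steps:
s(T) = 3
(14 + (-4*(-2) + s(-4)))² = (14 + (-4*(-2) + 3))² = (14 + (8 + 3))² = (14 + 11)² = 25² = 625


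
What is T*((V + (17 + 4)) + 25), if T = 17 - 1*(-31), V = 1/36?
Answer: 6628/3 ≈ 2209.3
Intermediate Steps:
V = 1/36 ≈ 0.027778
T = 48 (T = 17 + 31 = 48)
T*((V + (17 + 4)) + 25) = 48*((1/36 + (17 + 4)) + 25) = 48*((1/36 + 21) + 25) = 48*(757/36 + 25) = 48*(1657/36) = 6628/3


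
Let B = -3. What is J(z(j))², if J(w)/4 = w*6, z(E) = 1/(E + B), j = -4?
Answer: 576/49 ≈ 11.755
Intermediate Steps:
z(E) = 1/(-3 + E) (z(E) = 1/(E - 3) = 1/(-3 + E))
J(w) = 24*w (J(w) = 4*(w*6) = 4*(6*w) = 24*w)
J(z(j))² = (24/(-3 - 4))² = (24/(-7))² = (24*(-⅐))² = (-24/7)² = 576/49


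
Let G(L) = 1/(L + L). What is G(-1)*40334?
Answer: -20167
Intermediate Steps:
G(L) = 1/(2*L)
G(-1)*40334 = ((½)/(-1))*40334 = ((½)*(-1))*40334 = -½*40334 = -20167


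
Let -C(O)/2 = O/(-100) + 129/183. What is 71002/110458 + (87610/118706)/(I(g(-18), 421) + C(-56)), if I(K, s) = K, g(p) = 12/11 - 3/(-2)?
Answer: 1401396016927/110108787033 ≈ 12.727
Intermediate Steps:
g(p) = 57/22 (g(p) = 12*(1/11) - 3*(-1/2) = 12/11 + 3/2 = 57/22)
C(O) = -86/61 + O/50 (C(O) = -2*(O/(-100) + 129/183) = -2*(O*(-1/100) + 129*(1/183)) = -2*(-O/100 + 43/61) = -2*(43/61 - O/100) = -86/61 + O/50)
71002/110458 + (87610/118706)/(I(g(-18), 421) + C(-56)) = 71002/110458 + (87610/118706)/(57/22 + (-86/61 + (1/50)*(-56))) = 71002*(1/110458) + (87610*(1/118706))/(57/22 + (-86/61 - 28/25)) = 35501/55229 + 43805/(59353*(57/22 - 3858/1525)) = 35501/55229 + 43805/(59353*(2049/33550)) = 35501/55229 + (43805/59353)*(33550/2049) = 35501/55229 + 24092750/1993677 = 1401396016927/110108787033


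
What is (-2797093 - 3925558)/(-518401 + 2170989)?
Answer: -6722651/1652588 ≈ -4.0680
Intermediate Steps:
(-2797093 - 3925558)/(-518401 + 2170989) = -6722651/1652588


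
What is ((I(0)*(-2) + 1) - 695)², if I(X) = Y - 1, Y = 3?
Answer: 487204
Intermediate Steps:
I(X) = 2 (I(X) = 3 - 1 = 2)
((I(0)*(-2) + 1) - 695)² = ((2*(-2) + 1) - 695)² = ((-4 + 1) - 695)² = (-3 - 695)² = (-698)² = 487204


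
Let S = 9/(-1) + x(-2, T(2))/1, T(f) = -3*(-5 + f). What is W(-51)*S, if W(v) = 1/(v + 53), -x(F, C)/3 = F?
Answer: -3/2 ≈ -1.5000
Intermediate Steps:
T(f) = 15 - 3*f
x(F, C) = -3*F
W(v) = 1/(53 + v)
S = -3 (S = 9/(-1) - 3*(-2)/1 = 9*(-1) + 6*1 = -9 + 6 = -3)
W(-51)*S = -3/(53 - 51) = -3/2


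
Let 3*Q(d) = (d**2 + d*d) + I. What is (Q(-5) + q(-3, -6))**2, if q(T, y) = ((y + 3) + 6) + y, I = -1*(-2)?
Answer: 1849/9 ≈ 205.44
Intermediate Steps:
I = 2
q(T, y) = 9 + 2*y (q(T, y) = ((3 + y) + 6) + y = (9 + y) + y = 9 + 2*y)
Q(d) = 2/3 + 2*d**2/3 (Q(d) = ((d**2 + d*d) + 2)/3 = ((d**2 + d**2) + 2)/3 = (2*d**2 + 2)/3 = (2 + 2*d**2)/3 = 2/3 + 2*d**2/3)
(Q(-5) + q(-3, -6))**2 = ((2/3 + (2/3)*(-5)**2) + (9 + 2*(-6)))**2 = ((2/3 + (2/3)*25) + (9 - 12))**2 = ((2/3 + 50/3) - 3)**2 = (52/3 - 3)**2 = (43/3)**2 = 1849/9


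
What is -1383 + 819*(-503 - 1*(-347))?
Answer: -129147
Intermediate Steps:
-1383 + 819*(-503 - 1*(-347)) = -1383 + 819*(-503 + 347) = -1383 + 819*(-156) = -1383 - 127764 = -129147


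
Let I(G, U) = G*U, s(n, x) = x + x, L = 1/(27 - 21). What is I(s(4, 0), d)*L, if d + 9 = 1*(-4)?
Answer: 0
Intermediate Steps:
L = ⅙ (L = 1/6 = ⅙ ≈ 0.16667)
s(n, x) = 2*x
d = -13 (d = -9 + 1*(-4) = -9 - 4 = -13)
I(s(4, 0), d)*L = ((2*0)*(-13))*(⅙) = (0*(-13))*(⅙) = 0*(⅙) = 0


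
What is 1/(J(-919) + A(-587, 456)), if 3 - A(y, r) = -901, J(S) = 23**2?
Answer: 1/1433 ≈ 0.00069784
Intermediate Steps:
J(S) = 529
A(y, r) = 904 (A(y, r) = 3 - 1*(-901) = 3 + 901 = 904)
1/(J(-919) + A(-587, 456)) = 1/(529 + 904) = 1/1433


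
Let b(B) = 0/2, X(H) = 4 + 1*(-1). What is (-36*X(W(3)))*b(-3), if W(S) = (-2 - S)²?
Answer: 0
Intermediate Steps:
X(H) = 3 (X(H) = 4 - 1 = 3)
b(B) = 0 (b(B) = 0*(½) = 0)
(-36*X(W(3)))*b(-3) = -36*3*0 = -108*0 = 0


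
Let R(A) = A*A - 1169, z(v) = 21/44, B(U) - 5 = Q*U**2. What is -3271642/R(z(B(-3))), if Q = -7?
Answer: 6333898912/2262743 ≈ 2799.2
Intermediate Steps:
B(U) = 5 - 7*U**2
z(v) = 21/44 (z(v) = 21*(1/44) = 21/44)
R(A) = -1169 + A**2 (R(A) = A**2 - 1169 = -1169 + A**2)
-3271642/R(z(B(-3))) = -3271642/(-1169 + (21/44)**2) = -3271642/(-1169 + 441/1936) = -3271642/(-2262743/1936) = -3271642*(-1936/2262743) = 6333898912/2262743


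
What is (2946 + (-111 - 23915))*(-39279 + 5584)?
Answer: 710290600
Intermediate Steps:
(2946 + (-111 - 23915))*(-39279 + 5584) = (2946 - 24026)*(-33695) = -21080*(-33695) = 710290600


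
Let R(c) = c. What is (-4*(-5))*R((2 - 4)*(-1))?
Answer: 40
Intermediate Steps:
(-4*(-5))*R((2 - 4)*(-1)) = (-4*(-5))*((2 - 4)*(-1)) = 20*(-2*(-1)) = 20*2 = 40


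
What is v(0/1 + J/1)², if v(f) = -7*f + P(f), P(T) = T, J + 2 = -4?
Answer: 1296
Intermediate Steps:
J = -6 (J = -2 - 4 = -6)
v(f) = -6*f (v(f) = -7*f + f = -6*f)
v(0/1 + J/1)² = (-6*(0/1 - 6/1))² = (-6*(0*1 - 6*1))² = (-6*(0 - 6))² = (-6*(-6))² = 36² = 1296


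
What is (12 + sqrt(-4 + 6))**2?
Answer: (12 + sqrt(2))**2 ≈ 179.94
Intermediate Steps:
(12 + sqrt(-4 + 6))**2 = (12 + sqrt(2))**2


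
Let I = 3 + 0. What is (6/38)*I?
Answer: 9/19 ≈ 0.47368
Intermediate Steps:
I = 3
(6/38)*I = (6/38)*3 = (6*(1/38))*3 = (3/19)*3 = 9/19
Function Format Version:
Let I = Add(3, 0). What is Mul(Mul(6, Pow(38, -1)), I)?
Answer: Rational(9, 19) ≈ 0.47368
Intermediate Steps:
I = 3
Mul(Mul(6, Pow(38, -1)), I) = Mul(Mul(6, Pow(38, -1)), 3) = Mul(Mul(6, Rational(1, 38)), 3) = Mul(Rational(3, 19), 3) = Rational(9, 19)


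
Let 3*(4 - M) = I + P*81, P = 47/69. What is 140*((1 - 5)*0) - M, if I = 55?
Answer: 2258/69 ≈ 32.725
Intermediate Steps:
P = 47/69 (P = 47*(1/69) = 47/69 ≈ 0.68116)
M = -2258/69 (M = 4 - (55 + (47/69)*81)/3 = 4 - (55 + 1269/23)/3 = 4 - 1/3*2534/23 = 4 - 2534/69 = -2258/69 ≈ -32.725)
140*((1 - 5)*0) - M = 140*((1 - 5)*0) - 1*(-2258/69) = 140*(-4*0) + 2258/69 = 140*0 + 2258/69 = 0 + 2258/69 = 2258/69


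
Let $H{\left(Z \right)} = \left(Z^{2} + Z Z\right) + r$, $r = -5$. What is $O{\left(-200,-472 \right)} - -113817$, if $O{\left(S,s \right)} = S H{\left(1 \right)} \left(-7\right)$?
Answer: $109617$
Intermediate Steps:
$H{\left(Z \right)} = -5 + 2 Z^{2}$ ($H{\left(Z \right)} = \left(Z^{2} + Z Z\right) - 5 = \left(Z^{2} + Z^{2}\right) - 5 = 2 Z^{2} - 5 = -5 + 2 Z^{2}$)
$O{\left(S,s \right)} = 21 S$ ($O{\left(S,s \right)} = S \left(-5 + 2 \cdot 1^{2}\right) \left(-7\right) = S \left(-5 + 2 \cdot 1\right) \left(-7\right) = S \left(-5 + 2\right) \left(-7\right) = S \left(-3\right) \left(-7\right) = - 3 S \left(-7\right) = 21 S$)
$O{\left(-200,-472 \right)} - -113817 = 21 \left(-200\right) - -113817 = -4200 + 113817 = 109617$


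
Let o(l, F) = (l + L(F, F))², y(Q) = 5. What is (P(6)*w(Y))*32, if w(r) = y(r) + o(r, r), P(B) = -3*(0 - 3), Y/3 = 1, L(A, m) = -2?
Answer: 1728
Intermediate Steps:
Y = 3 (Y = 3*1 = 3)
P(B) = 9 (P(B) = -3*(-3) = 9)
o(l, F) = (-2 + l)² (o(l, F) = (l - 2)² = (-2 + l)²)
w(r) = 5 + (-2 + r)²
(P(6)*w(Y))*32 = (9*(5 + (-2 + 3)²))*32 = (9*(5 + 1²))*32 = (9*(5 + 1))*32 = (9*6)*32 = 54*32 = 1728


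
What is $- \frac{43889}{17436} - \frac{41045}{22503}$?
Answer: $- \frac{567764929}{130787436} \approx -4.3411$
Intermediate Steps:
$- \frac{43889}{17436} - \frac{41045}{22503} = - \frac{567764929}{130787436}$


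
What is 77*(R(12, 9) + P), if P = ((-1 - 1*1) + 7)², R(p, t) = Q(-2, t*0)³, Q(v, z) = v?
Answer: 1309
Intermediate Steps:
R(p, t) = -8 (R(p, t) = (-2)³ = -8)
P = 25 (P = ((-1 - 1) + 7)² = (-2 + 7)² = 5² = 25)
77*(R(12, 9) + P) = 77*(-8 + 25) = 77*17 = 1309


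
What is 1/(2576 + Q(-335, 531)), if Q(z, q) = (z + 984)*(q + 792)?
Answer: 1/861203 ≈ 1.1612e-6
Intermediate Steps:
Q(z, q) = (792 + q)*(984 + z) (Q(z, q) = (984 + z)*(792 + q) = (792 + q)*(984 + z))
1/(2576 + Q(-335, 531)) = 1/(2576 + (779328 + 792*(-335) + 984*531 + 531*(-335))) = 1/(2576 + (779328 - 265320 + 522504 - 177885)) = 1/(2576 + 858627) = 1/861203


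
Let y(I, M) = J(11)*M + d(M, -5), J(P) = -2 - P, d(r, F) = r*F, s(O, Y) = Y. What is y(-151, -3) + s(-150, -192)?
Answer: -138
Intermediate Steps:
d(r, F) = F*r
y(I, M) = -18*M (y(I, M) = (-2 - 1*11)*M - 5*M = (-2 - 11)*M - 5*M = -13*M - 5*M = -18*M)
y(-151, -3) + s(-150, -192) = -18*(-3) - 192 = 54 - 192 = -138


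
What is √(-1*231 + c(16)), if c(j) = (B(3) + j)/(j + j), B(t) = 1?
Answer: 5*I*√590/8 ≈ 15.181*I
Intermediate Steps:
c(j) = (1 + j)/(2*j) (c(j) = (1 + j)/(j + j) = (1 + j)/((2*j)) = (1 + j)*(1/(2*j)) = (1 + j)/(2*j))
√(-1*231 + c(16)) = √(-1*231 + (½)*(1 + 16)/16) = √(-231 + (½)*(1/16)*17) = √(-231 + 17/32) = √(-7375/32) = 5*I*√590/8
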